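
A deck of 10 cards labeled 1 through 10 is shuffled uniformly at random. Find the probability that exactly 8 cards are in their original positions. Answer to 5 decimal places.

Choose which 8 of the 10 are fixed: C(10,8) = 45 ways.
The remaining 2 must have no fixed point: D(2) = 1.
P = 45·1/3628800 = 1/80640 ≈ 0.00001.

0.00001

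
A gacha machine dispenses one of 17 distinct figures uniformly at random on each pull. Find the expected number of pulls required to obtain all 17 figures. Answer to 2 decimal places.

After i distinct types are collected, each trial gives a new one with probability (17−i)/17, so the expected wait for the next new type is 17/(17−i).
E = 17/17 + 17/16 + 17/15 + 17/14 + 17/13 + 17/12 + 17/11 + 17/10 + 17/9 + 17/8 + 17/7 + 17/6 + 17/5 + 17/4 + 17/3 + 17/2 + 17/1 = 42142223/720720 ≈ 58.47.

58.47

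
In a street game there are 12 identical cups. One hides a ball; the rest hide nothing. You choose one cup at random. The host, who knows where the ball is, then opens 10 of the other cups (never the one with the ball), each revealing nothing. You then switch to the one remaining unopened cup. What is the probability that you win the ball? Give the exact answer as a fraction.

Your original cup holds the ball with probability 1/12, so the other 11 collectively hold it with probability 11/12.
The host can always find 10 empty cups to open, so the reveals don't change that 11/12; it is now spread over the 1 remaining unopened cup.
P(win by switching) = (11/12) · (1/1) = 11/12.

11/12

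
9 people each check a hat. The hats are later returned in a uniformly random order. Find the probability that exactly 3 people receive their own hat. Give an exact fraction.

53/864

Choose which 3 of the 9 are fixed: C(9,3) = 84 ways.
The remaining 6 must have no fixed point: D(6) = 265.
P = 84·265/362880 = 53/864.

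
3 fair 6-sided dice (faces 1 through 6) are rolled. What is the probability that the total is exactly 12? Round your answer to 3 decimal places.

There are 6^3 = 216 equally likely outcomes.
The number of ordered 3-tuples from {1,…,6} summing to 12 is 25.
P(sum = 12) = 25/216 ≈ 0.116.

0.116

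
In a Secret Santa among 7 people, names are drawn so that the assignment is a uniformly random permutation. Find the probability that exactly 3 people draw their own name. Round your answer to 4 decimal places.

0.0625

Choose which 3 of the 7 are fixed: C(7,3) = 35 ways.
The remaining 4 must have no fixed point: D(4) = 9.
P = 35·9/5040 = 1/16 ≈ 0.0625.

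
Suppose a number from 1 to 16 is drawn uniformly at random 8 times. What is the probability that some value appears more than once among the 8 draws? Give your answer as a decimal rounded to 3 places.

0.879

P(all 8 different) = 16/16 · 15/16 · ··· · 9/16 ≈ 0.121.
P(at least two equal) = 1 − 0.121 = 0.879.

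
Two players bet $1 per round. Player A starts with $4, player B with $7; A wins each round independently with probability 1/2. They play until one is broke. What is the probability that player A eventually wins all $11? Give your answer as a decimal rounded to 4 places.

With a fair step, P(i) = ½P(i−1) + ½P(i+1) with P(0)=0, P(11)=1 has the linear solution P(i) = i/11.
P(4) = 4/11 ≈ 0.3636.

0.3636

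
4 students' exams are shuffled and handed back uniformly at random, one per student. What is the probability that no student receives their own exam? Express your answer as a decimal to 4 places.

0.3750

This is the derangement probability: permutations of 4 with no fixed point.
D(4) = 4! · (1 − 1/1! + 1/2! − ··· + (−1)^4/4!) = 9.
P = 9/24 = 3/8 ≈ 0.3750.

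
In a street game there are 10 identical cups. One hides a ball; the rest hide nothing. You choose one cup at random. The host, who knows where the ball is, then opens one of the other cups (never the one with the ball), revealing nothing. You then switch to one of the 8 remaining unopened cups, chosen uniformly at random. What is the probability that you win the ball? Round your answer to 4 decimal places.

0.1125

Your original cup holds the ball with probability 1/10, so the other 9 collectively hold it with probability 9/10.
The host can always find an empty cup to open, so this doesn't change that 9/10; it is now spread over the 8 remaining unopened cups.
P(win by switching) = (9/10) · (1/8) = 9/80 ≈ 0.1125.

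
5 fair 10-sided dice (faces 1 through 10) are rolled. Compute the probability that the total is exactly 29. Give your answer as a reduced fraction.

There are 10^5 = 100000 equally likely outcomes.
The number of ordered 5-tuples from {1,…,10} summing to 29 is 5875.
P(sum = 29) = 5875/100000 = 47/800.

47/800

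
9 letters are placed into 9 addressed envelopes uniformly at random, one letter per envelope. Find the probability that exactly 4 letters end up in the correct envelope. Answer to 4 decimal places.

0.0153

Choose which 4 of the 9 are fixed: C(9,4) = 126 ways.
The remaining 5 must have no fixed point: D(5) = 44.
P = 126·44/362880 = 11/720 ≈ 0.0153.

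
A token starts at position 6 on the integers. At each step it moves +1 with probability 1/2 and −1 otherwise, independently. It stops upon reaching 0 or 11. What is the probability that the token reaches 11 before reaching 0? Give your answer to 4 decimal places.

With a fair step, P(i) = ½P(i−1) + ½P(i+1) with P(0)=0, P(11)=1 has the linear solution P(i) = i/11.
P(6) = 6/11 ≈ 0.5455.

0.5455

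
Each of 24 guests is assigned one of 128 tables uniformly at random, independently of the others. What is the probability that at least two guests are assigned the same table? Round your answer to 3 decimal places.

It's easier to compute the probability that all 24 are distinct.
P(all distinct) = 128/128 · 127/128 · ··· · 105/128 ≈ 0.100.
So the probability of at least one match is 1 − 0.100 = 0.900.

0.900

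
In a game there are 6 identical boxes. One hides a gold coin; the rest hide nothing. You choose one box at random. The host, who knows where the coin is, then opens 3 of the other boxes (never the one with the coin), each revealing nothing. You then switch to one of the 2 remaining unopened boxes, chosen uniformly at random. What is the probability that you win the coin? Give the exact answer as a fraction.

Your original box holds the coin with probability 1/6, so the other 5 collectively hold it with probability 5/6.
The host can always find 3 empty boxes to open, so the reveals don't change that 5/6; it is now spread over the 2 remaining unopened boxes.
P(win by switching) = (5/6) · (1/2) = 5/12.

5/12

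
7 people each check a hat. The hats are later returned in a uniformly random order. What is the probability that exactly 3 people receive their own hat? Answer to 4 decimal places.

Choose which 3 of the 7 are fixed: C(7,3) = 35 ways.
The remaining 4 must have no fixed point: D(4) = 9.
P = 35·9/5040 = 1/16 ≈ 0.0625.

0.0625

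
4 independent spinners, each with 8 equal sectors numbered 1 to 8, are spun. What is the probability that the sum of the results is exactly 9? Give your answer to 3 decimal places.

0.014

There are 8^4 = 4096 equally likely outcomes.
The number of ordered 4-tuples from {1,…,8} summing to 9 is 56.
P(sum = 9) = 56/4096 = 7/512 ≈ 0.014.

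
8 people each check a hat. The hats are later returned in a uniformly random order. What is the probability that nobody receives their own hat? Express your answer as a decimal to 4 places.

This is the derangement probability: permutations of 8 with no fixed point.
D(8) = 8! · (1 − 1/1! + 1/2! − ··· + (−1)^8/8!) = 14833.
P = 14833/40320 = 2119/5760 ≈ 0.3679.

0.3679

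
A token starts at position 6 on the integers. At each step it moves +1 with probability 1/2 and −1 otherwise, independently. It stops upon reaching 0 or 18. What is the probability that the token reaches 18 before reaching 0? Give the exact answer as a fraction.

1/3

With a fair step, P(i) = ½P(i−1) + ½P(i+1) with P(0)=0, P(18)=1 has the linear solution P(i) = i/18.
P(6) = 6/18 = 1/3.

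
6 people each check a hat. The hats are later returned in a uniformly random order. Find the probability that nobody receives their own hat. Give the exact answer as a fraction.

53/144

This is the derangement probability: permutations of 6 with no fixed point.
D(6) = 6! · (1 − 1/1! + 1/2! − ··· + (−1)^6/6!) = 265.
P = 265/720 = 53/144.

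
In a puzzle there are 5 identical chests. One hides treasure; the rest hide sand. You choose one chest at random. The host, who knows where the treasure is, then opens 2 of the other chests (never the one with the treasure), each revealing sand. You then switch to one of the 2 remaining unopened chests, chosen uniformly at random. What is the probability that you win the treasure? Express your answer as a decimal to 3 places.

Your original chest holds the treasure with probability 1/5, so the other 4 collectively hold it with probability 4/5.
The host can always find 2 empty chests to open, so the reveals don't change that 4/5; it is now spread over the 2 remaining unopened chests.
P(win by switching) = (4/5) · (1/2) = 2/5 ≈ 0.400.

0.400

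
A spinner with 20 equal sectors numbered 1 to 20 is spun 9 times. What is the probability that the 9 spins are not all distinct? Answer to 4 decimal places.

P(all 9 different) = 20/20 · 19/20 · ··· · 12/20 ≈ 0.1190.
P(at least two equal) = 1 − 0.1190 = 0.8810.

0.8810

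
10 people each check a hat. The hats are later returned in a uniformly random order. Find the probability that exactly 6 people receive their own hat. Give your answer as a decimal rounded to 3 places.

Choose which 6 of the 10 are fixed: C(10,6) = 210 ways.
The remaining 4 must have no fixed point: D(4) = 9.
P = 210·9/3628800 = 1/1920 ≈ 0.001.

0.001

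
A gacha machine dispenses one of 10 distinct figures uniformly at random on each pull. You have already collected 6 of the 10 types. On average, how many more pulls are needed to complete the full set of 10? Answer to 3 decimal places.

20.833

Starting from 6 distinct types, each trial gives a new one with probability (10−i)/10 when i types are held, so the wait for the next new type is 10/(10−i).
E = 10/4 + 10/3 + 10/2 + 10/1 = 125/6 ≈ 20.833.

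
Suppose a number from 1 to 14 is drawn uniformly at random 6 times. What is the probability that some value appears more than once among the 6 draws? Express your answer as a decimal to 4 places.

P(all 6 different) = 14/14 · 13/14 · ··· · 9/14 ≈ 0.2872.
P(at least two equal) = 1 − 0.2872 = 0.7128.

0.7128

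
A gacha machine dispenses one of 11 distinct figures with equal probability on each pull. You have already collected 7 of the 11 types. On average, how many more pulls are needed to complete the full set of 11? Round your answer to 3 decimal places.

22.917

Starting from 7 distinct types, each trial gives a new one with probability (11−i)/11 when i types are held, so the wait for the next new type is 11/(11−i).
E = 11/4 + 11/3 + 11/2 + 11/1 = 275/12 ≈ 22.917.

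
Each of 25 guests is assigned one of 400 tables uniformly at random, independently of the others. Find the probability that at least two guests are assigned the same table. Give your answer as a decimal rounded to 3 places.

0.535

It's easier to compute the probability that all 25 are distinct.
P(all distinct) = 400/400 · 399/400 · ··· · 376/400 ≈ 0.465.
So the probability of at least one match is 1 − 0.465 = 0.535.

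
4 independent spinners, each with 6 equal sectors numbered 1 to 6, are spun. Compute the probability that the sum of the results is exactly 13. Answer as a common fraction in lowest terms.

35/324

There are 6^4 = 1296 equally likely outcomes.
The number of ordered 4-tuples from {1,…,6} summing to 13 is 140.
P(sum = 13) = 140/1296 = 35/324.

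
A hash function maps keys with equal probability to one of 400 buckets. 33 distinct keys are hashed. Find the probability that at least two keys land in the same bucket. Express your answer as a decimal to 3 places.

It's easier to compute the probability that all 33 are distinct.
P(all distinct) = 400/400 · 399/400 · ··· · 368/400 ≈ 0.257.
So the probability of at least one match is 1 − 0.257 = 0.743.

0.743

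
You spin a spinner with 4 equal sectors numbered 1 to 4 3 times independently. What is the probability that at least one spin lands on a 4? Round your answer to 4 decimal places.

0.5781

P(no spin lands on a 4) = (3/4)^3 ≈ 0.4219.
P(at least one) = 1 − 0.4219 = 0.5781.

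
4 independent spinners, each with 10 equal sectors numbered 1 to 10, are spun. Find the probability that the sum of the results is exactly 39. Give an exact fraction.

1/2500

There are 10^4 = 10000 equally likely outcomes.
The number of ordered 4-tuples from {1,…,10} summing to 39 is 4.
P(sum = 39) = 4/10000 = 1/2500.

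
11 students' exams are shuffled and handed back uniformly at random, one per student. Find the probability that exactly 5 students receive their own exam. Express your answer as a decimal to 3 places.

Choose which 5 of the 11 are fixed: C(11,5) = 462 ways.
The remaining 6 must have no fixed point: D(6) = 265.
P = 462·265/39916800 = 53/17280 ≈ 0.003.

0.003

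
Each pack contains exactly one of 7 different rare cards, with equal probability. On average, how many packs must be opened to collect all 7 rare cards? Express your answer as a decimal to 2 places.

18.15

After i distinct types are collected, each trial gives a new one with probability (7−i)/7, so the expected wait for the next new type is 7/(7−i).
E = 7/7 + 7/6 + 7/5 + 7/4 + 7/3 + 7/2 + 7/1 = 363/20 ≈ 18.15.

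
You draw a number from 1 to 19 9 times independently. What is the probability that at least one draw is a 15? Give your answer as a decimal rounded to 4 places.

0.3853

P(no draw is a 15) = (18/19)^9 ≈ 0.6147.
P(at least one) = 1 − 0.6147 = 0.3853.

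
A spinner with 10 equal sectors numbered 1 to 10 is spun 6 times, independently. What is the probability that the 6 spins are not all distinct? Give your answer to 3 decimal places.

0.849

P(all 6 different) = 10/10 · 9/10 · ··· · 5/10 ≈ 0.151.
P(at least two equal) = 1 − 0.151 = 0.849.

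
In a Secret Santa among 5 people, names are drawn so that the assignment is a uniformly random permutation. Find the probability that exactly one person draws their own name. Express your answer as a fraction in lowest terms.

Choose which one is fixed: C(5,1) = 5 ways.
The remaining 4 must have no fixed point: D(4) = 9.
P = 5·9/120 = 3/8.

3/8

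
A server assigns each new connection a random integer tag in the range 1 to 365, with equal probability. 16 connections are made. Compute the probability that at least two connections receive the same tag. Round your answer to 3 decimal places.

0.284

It's easier to compute the probability that all 16 are distinct.
P(all distinct) = 365/365 · 364/365 · ··· · 350/365 ≈ 0.716.
So the probability of at least one match is 1 − 0.716 = 0.284.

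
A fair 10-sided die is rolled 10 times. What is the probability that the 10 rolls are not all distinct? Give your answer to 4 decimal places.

0.9996

P(all 10 different) = 10/10 · 9/10 · ··· · 1/10 ≈ 0.0004.
P(at least two equal) = 1 − 0.0004 = 0.9996.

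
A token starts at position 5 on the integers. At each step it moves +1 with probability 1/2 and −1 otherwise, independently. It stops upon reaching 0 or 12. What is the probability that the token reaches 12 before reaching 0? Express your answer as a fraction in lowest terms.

With a fair step, P(i) = ½P(i−1) + ½P(i+1) with P(0)=0, P(12)=1 has the linear solution P(i) = i/12.
P(5) = 5/12.

5/12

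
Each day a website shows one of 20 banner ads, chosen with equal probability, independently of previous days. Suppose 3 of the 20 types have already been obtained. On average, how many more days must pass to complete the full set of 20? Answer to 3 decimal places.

68.791

Starting from 3 distinct types, each trial gives a new one with probability (20−i)/20 when i types are held, so the wait for the next new type is 20/(20−i).
E = 20/17 + 20/16 + 20/15 + 20/14 + 20/13 + 20/12 + 20/11 + 20/10 + 20/9 + 20/8 + 20/7 + 20/6 + 20/5 + 20/4 + 20/3 + 20/2 + 20/1 = 42142223/612612 ≈ 68.791.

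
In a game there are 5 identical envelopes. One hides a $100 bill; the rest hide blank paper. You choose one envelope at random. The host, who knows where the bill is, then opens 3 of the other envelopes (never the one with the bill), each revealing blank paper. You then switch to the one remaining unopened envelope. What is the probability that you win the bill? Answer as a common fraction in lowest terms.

Your original envelope holds the bill with probability 1/5, so the other 4 collectively hold it with probability 4/5.
The host can always find 3 empty envelopes to open, so the reveals don't change that 4/5; it is now spread over the 1 remaining unopened envelope.
P(win by switching) = (4/5) · (1/1) = 4/5.

4/5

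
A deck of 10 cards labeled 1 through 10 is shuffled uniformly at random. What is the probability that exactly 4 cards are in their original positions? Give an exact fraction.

53/3456

Choose which 4 of the 10 are fixed: C(10,4) = 210 ways.
The remaining 6 must have no fixed point: D(6) = 265.
P = 210·265/3628800 = 53/3456.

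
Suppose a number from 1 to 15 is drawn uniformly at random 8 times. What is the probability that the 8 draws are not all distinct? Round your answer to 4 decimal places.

0.8988

P(all 8 different) = 15/15 · 14/15 · ··· · 8/15 ≈ 0.1012.
P(at least two equal) = 1 − 0.1012 = 0.8988.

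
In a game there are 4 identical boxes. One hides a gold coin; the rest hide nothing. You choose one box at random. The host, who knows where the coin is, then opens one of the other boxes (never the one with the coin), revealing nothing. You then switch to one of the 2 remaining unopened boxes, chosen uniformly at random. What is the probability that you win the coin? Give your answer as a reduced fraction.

3/8

Your original box holds the coin with probability 1/4, so the other 3 collectively hold it with probability 3/4.
The host can always find an empty box to open, so this doesn't change that 3/4; it is now spread over the 2 remaining unopened boxes.
P(win by switching) = (3/4) · (1/2) = 3/8.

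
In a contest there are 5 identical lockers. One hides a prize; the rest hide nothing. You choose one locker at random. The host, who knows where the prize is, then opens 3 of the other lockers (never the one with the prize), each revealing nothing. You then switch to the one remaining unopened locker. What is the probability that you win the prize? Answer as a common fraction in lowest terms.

Your original locker holds the prize with probability 1/5, so the other 4 collectively hold it with probability 4/5.
The host can always find 3 empty lockers to open, so the reveals don't change that 4/5; it is now spread over the 1 remaining unopened locker.
P(win by switching) = (4/5) · (1/1) = 4/5.

4/5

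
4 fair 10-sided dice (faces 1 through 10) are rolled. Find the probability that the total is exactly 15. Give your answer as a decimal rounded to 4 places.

There are 10^4 = 10000 equally likely outcomes.
The number of ordered 4-tuples from {1,…,10} summing to 15 is 348.
P(sum = 15) = 348/10000 = 87/2500 ≈ 0.0348.

0.0348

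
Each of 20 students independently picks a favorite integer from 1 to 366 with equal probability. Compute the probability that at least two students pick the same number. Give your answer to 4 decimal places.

0.4106

It's easier to compute the probability that all 20 are distinct.
P(all distinct) = 366/366 · 365/366 · ··· · 347/366 ≈ 0.5894.
So the probability of at least one match is 1 − 0.5894 = 0.4106.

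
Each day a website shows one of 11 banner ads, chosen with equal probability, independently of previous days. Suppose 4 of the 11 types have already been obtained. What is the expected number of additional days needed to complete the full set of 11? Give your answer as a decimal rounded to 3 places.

Starting from 4 distinct types, each trial gives a new one with probability (11−i)/11 when i types are held, so the wait for the next new type is 11/(11−i).
E = 11/7 + 11/6 + 11/5 + 11/4 + 11/3 + 11/2 + 11/1 = 3993/140 ≈ 28.521.

28.521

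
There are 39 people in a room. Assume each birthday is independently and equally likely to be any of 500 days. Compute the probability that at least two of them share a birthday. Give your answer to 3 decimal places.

0.782

It's easier to compute the probability that all 39 are distinct.
P(all distinct) = 500/500 · 499/500 · ··· · 462/500 ≈ 0.218.
So the probability of at least one match is 1 − 0.218 = 0.782.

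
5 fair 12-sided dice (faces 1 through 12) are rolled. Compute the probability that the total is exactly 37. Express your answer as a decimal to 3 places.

There are 12^5 = 248832 equally likely outcomes.
The number of ordered 5-tuples from {1,…,12} summing to 37 is 10725.
P(sum = 37) = 10725/248832 = 3575/82944 ≈ 0.043.

0.043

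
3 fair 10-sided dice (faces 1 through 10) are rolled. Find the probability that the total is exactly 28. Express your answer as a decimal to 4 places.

There are 10^3 = 1000 equally likely outcomes.
The number of ordered 3-tuples from {1,…,10} summing to 28 is 6.
P(sum = 28) = 6/1000 = 3/500 ≈ 0.0060.

0.0060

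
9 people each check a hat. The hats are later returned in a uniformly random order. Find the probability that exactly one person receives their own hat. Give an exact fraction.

Choose which one is fixed: C(9,1) = 9 ways.
The remaining 8 must have no fixed point: D(8) = 14833.
P = 9·14833/362880 = 2119/5760.

2119/5760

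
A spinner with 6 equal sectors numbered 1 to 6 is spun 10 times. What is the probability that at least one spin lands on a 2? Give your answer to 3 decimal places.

0.838

P(no spin lands on a 2) = (5/6)^10 ≈ 0.162.
P(at least one) = 1 − 0.162 = 0.838.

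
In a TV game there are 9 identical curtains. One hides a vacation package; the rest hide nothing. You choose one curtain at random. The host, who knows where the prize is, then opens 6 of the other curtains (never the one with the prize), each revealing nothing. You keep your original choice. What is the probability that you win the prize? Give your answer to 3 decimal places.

The host can always open 6 empty curtains regardless of your choice, so the reveals give no information about your original curtain.
P(win by staying) = 1/9 ≈ 0.111.

0.111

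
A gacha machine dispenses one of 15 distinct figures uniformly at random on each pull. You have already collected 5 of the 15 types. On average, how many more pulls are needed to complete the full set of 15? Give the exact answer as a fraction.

7381/168

Starting from 5 distinct types, each trial gives a new one with probability (15−i)/15 when i types are held, so the wait for the next new type is 15/(15−i).
E = 15/10 + 15/9 + 15/8 + 15/7 + 15/6 + 15/5 + 15/4 + 15/3 + 15/2 + 15/1 = 7381/168.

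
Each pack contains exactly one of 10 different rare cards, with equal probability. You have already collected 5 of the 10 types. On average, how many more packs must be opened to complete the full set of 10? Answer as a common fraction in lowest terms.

Starting from 5 distinct types, each trial gives a new one with probability (10−i)/10 when i types are held, so the wait for the next new type is 10/(10−i).
E = 10/5 + 10/4 + 10/3 + 10/2 + 10/1 = 137/6.

137/6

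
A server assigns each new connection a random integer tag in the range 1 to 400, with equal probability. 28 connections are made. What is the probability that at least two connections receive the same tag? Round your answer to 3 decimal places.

0.620

It's easier to compute the probability that all 28 are distinct.
P(all distinct) = 400/400 · 399/400 · ··· · 373/400 ≈ 0.380.
So the probability of at least one match is 1 − 0.380 = 0.620.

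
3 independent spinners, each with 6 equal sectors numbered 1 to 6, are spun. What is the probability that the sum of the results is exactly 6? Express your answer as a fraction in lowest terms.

5/108

There are 6^3 = 216 equally likely outcomes.
The number of ordered 3-tuples from {1,…,6} summing to 6 is 10.
P(sum = 6) = 10/216 = 5/108.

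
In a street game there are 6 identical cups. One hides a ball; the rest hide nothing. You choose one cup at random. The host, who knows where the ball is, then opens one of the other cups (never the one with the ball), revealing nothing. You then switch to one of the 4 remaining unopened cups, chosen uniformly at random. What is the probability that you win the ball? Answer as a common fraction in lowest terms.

5/24

Your original cup holds the ball with probability 1/6, so the other 5 collectively hold it with probability 5/6.
The host can always find an empty cup to open, so this doesn't change that 5/6; it is now spread over the 4 remaining unopened cups.
P(win by switching) = (5/6) · (1/4) = 5/24.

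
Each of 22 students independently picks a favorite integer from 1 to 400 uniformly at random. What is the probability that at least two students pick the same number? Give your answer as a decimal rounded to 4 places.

It's easier to compute the probability that all 22 are distinct.
P(all distinct) = 400/400 · 399/400 · ··· · 379/400 ≈ 0.5554.
So the probability of at least one match is 1 − 0.5554 = 0.4446.

0.4446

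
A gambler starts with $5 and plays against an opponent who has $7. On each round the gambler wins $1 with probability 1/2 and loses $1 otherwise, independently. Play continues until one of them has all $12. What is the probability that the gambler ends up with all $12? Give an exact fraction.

5/12

With a fair step, P(i) = ½P(i−1) + ½P(i+1) with P(0)=0, P(12)=1 has the linear solution P(i) = i/12.
P(5) = 5/12.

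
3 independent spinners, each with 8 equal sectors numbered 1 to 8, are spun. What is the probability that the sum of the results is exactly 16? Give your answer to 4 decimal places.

There are 8^3 = 512 equally likely outcomes.
The number of ordered 3-tuples from {1,…,8} summing to 16 is 42.
P(sum = 16) = 42/512 = 21/256 ≈ 0.0820.

0.0820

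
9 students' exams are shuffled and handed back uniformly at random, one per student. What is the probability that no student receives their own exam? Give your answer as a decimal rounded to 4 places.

0.3679

This is the derangement probability: permutations of 9 with no fixed point.
D(9) = 9! · (1 − 1/1! + 1/2! − ··· + (−1)^9/9!) = 133496.
P = 133496/362880 = 16687/45360 ≈ 0.3679.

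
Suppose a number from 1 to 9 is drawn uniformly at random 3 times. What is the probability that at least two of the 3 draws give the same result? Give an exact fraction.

25/81

P(all 3 different) = 9/9 · 8/9 · ··· · 7/9 = 56/81.
P(at least two equal) = 1 − 56/81 = 25/81.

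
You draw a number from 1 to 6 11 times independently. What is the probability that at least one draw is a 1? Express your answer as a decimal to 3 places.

P(no draw is a 1) = (5/6)^11 ≈ 0.135.
P(at least one) = 1 − 0.135 = 0.865.

0.865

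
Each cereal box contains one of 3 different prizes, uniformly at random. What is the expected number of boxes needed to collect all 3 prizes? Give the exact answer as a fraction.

After i distinct types are collected, each trial gives a new one with probability (3−i)/3, so the expected wait for the next new type is 3/(3−i).
E = 3/3 + 3/2 + 3/1 = 11/2.

11/2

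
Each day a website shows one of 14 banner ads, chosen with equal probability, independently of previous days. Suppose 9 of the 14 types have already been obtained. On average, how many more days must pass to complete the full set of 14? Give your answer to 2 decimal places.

31.97

Starting from 9 distinct types, each trial gives a new one with probability (14−i)/14 when i types are held, so the wait for the next new type is 14/(14−i).
E = 14/5 + 14/4 + 14/3 + 14/2 + 14/1 = 959/30 ≈ 31.97.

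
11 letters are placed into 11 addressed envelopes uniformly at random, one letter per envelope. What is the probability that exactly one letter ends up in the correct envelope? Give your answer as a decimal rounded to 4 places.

0.3679

Choose which one is fixed: C(11,1) = 11 ways.
The remaining 10 must have no fixed point: D(10) = 1334961.
P = 11·1334961/39916800 = 16481/44800 ≈ 0.3679.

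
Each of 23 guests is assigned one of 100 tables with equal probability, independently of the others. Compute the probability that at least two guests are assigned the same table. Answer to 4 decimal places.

0.9357

It's easier to compute the probability that all 23 are distinct.
P(all distinct) = 100/100 · 99/100 · ··· · 78/100 ≈ 0.0643.
So the probability of at least one match is 1 − 0.0643 = 0.9357.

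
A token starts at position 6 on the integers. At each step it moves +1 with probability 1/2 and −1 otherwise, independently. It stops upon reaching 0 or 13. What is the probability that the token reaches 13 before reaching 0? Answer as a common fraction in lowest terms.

With a fair step, P(i) = ½P(i−1) + ½P(i+1) with P(0)=0, P(13)=1 has the linear solution P(i) = i/13.
P(6) = 6/13.

6/13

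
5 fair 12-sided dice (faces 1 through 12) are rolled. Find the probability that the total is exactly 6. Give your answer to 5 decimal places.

There are 12^5 = 248832 equally likely outcomes.
The number of ordered 5-tuples from {1,…,12} summing to 6 is 5.
P(sum = 6) = 5/248832 ≈ 0.00002.

0.00002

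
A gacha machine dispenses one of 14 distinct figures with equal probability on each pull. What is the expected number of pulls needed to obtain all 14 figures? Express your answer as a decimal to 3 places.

After i distinct types are collected, each trial gives a new one with probability (14−i)/14, so the expected wait for the next new type is 14/(14−i).
E = 14/14 + 14/13 + 14/12 + 14/11 + 14/10 + 14/9 + 14/8 + 14/7 + 14/6 + 14/5 + 14/4 + 14/3 + 14/2 + 14/1 = 1171733/25740 ≈ 45.522.

45.522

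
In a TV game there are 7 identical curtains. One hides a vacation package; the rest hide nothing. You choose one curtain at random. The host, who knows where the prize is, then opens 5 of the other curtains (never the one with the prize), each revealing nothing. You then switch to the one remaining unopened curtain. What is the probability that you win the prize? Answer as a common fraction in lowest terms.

Your original curtain holds the prize with probability 1/7, so the other 6 collectively hold it with probability 6/7.
The host can always find 5 empty curtains to open, so the reveals don't change that 6/7; it is now spread over the 1 remaining unopened curtain.
P(win by switching) = (6/7) · (1/1) = 6/7.

6/7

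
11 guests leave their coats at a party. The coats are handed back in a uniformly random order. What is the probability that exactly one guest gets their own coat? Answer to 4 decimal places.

0.3679

Choose which one is fixed: C(11,1) = 11 ways.
The remaining 10 must have no fixed point: D(10) = 1334961.
P = 11·1334961/39916800 = 16481/44800 ≈ 0.3679.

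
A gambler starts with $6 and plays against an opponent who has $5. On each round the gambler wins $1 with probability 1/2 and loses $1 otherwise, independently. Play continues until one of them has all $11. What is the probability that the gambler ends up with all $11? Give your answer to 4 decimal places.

0.5455

With a fair step, P(i) = ½P(i−1) + ½P(i+1) with P(0)=0, P(11)=1 has the linear solution P(i) = i/11.
P(6) = 6/11 ≈ 0.5455.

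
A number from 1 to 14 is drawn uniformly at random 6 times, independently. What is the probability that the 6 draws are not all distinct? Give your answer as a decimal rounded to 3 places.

0.713

P(all 6 different) = 14/14 · 13/14 · ··· · 9/14 ≈ 0.287.
P(at least two equal) = 1 − 0.287 = 0.713.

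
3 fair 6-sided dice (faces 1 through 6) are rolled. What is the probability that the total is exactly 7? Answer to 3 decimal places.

There are 6^3 = 216 equally likely outcomes.
The number of ordered 3-tuples from {1,…,6} summing to 7 is 15.
P(sum = 7) = 15/216 = 5/72 ≈ 0.069.

0.069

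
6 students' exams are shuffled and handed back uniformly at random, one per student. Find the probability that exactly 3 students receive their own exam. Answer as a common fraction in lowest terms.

1/18

Choose which 3 of the 6 are fixed: C(6,3) = 20 ways.
The remaining 3 must have no fixed point: D(3) = 2.
P = 20·2/720 = 1/18.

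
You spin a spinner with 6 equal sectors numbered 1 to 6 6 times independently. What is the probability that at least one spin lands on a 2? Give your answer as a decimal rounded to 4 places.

P(no spin lands on a 2) = (5/6)^6 ≈ 0.3349.
P(at least one) = 1 − 0.3349 = 0.6651.

0.6651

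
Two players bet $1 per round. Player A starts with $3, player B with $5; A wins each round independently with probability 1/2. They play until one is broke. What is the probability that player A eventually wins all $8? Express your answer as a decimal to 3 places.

0.375

With a fair step, P(i) = ½P(i−1) + ½P(i+1) with P(0)=0, P(8)=1 has the linear solution P(i) = i/8.
P(3) = 3/8 ≈ 0.375.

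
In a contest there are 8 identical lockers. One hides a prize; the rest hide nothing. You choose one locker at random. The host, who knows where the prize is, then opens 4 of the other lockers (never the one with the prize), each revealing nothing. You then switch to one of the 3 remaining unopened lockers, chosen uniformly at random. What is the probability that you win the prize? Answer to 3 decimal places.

0.292

Your original locker holds the prize with probability 1/8, so the other 7 collectively hold it with probability 7/8.
The host can always find 4 empty lockers to open, so the reveals don't change that 7/8; it is now spread over the 3 remaining unopened lockers.
P(win by switching) = (7/8) · (1/3) = 7/24 ≈ 0.292.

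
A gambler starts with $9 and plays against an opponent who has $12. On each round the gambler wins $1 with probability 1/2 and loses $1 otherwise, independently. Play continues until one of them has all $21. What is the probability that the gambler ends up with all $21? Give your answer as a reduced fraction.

3/7

With a fair step, P(i) = ½P(i−1) + ½P(i+1) with P(0)=0, P(21)=1 has the linear solution P(i) = i/21.
P(9) = 9/21 = 3/7.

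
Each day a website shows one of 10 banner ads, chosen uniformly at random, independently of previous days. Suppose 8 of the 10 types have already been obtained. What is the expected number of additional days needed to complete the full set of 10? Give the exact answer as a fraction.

Starting from 8 distinct types, each trial gives a new one with probability (10−i)/10 when i types are held, so the wait for the next new type is 10/(10−i).
E = 10/2 + 10/1 = 15.

15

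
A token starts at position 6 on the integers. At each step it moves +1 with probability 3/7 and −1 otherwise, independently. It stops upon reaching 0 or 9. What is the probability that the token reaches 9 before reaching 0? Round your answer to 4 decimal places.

Let r = q/p = (4/7)/(3/7) = 4/3. The recurrence P(i) = p·P(i+1) + q·P(i−1) with P(0)=0, P(9)=1 gives P(i) = (1 − r^i)/(1 − r^9).
P(6) = (1 − (4/3)^6) / (1 − (4/3)^9) = 2457/6553 ≈ 0.3749.

0.3749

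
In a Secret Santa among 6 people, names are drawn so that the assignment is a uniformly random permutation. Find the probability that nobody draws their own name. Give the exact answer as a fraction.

This is the derangement probability: permutations of 6 with no fixed point.
D(6) = 6! · (1 − 1/1! + 1/2! − ··· + (−1)^6/6!) = 265.
P = 265/720 = 53/144.

53/144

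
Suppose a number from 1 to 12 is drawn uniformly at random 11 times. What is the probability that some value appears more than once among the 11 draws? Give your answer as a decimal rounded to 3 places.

P(all 11 different) = 12/12 · 11/12 · ··· · 2/12 ≈ 0.001.
P(at least two equal) = 1 − 0.001 = 0.999.

0.999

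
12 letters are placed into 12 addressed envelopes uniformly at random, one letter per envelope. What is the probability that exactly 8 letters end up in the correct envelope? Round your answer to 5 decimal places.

0.00001

Choose which 8 of the 12 are fixed: C(12,8) = 495 ways.
The remaining 4 must have no fixed point: D(4) = 9.
P = 495·9/479001600 = 1/107520 ≈ 0.00001.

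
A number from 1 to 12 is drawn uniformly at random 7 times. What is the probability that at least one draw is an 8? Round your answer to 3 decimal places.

0.456

P(no draw is an 8) = (11/12)^7 ≈ 0.544.
P(at least one) = 1 − 0.544 = 0.456.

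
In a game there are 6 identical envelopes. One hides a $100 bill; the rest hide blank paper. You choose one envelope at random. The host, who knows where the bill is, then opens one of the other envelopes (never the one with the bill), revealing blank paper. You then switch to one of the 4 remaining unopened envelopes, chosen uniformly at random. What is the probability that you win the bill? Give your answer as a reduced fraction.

5/24

Your original envelope holds the bill with probability 1/6, so the other 5 collectively hold it with probability 5/6.
The host can always find an empty envelope to open, so this doesn't change that 5/6; it is now spread over the 4 remaining unopened envelopes.
P(win by switching) = (5/6) · (1/4) = 5/24.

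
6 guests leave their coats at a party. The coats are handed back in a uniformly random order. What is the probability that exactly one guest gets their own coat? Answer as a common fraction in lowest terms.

Choose which one is fixed: C(6,1) = 6 ways.
The remaining 5 must have no fixed point: D(5) = 44.
P = 6·44/720 = 11/30.

11/30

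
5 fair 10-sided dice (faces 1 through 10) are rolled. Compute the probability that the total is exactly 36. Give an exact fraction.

There are 10^5 = 100000 equally likely outcomes.
The number of ordered 5-tuples from {1,…,10} summing to 36 is 2710.
P(sum = 36) = 2710/100000 = 271/10000.

271/10000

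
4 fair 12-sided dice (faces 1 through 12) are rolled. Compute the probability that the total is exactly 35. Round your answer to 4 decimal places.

0.0262

There are 12^4 = 20736 equally likely outcomes.
The number of ordered 4-tuples from {1,…,12} summing to 35 is 544.
P(sum = 35) = 544/20736 = 17/648 ≈ 0.0262.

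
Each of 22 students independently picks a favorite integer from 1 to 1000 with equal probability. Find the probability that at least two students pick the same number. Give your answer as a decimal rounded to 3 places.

It's easier to compute the probability that all 22 are distinct.
P(all distinct) = 1000/1000 · 999/1000 · ··· · 979/1000 ≈ 0.792.
So the probability of at least one match is 1 − 0.792 = 0.208.

0.208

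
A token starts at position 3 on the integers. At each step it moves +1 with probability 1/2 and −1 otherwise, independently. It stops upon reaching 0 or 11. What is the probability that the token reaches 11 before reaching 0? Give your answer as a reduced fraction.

3/11

With a fair step, P(i) = ½P(i−1) + ½P(i+1) with P(0)=0, P(11)=1 has the linear solution P(i) = i/11.
P(3) = 3/11.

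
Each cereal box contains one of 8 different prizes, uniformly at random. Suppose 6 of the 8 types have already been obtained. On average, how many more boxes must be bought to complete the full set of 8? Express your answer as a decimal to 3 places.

Starting from 6 distinct types, each trial gives a new one with probability (8−i)/8 when i types are held, so the wait for the next new type is 8/(8−i).
E = 8/2 + 8/1 = 12 ≈ 12.000.

12.000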